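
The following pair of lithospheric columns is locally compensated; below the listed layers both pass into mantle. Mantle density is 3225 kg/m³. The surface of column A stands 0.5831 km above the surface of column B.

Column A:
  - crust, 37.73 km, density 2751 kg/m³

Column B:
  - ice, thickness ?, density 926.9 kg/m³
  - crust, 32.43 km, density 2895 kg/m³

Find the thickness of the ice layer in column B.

2.31 km

Take the compensation level at the base of the deeper column (depth z_c below the surface of column A) and equate Σ ρ_i t_i down to z_c; mantle fills any gap and the z_c terms cancel.
Column A: 37.73×2751 + (z_c − 37.73)×3225
Column B: 0.5831×0 + x×926.9 + 32.43×2895 + (z_c − 0.5831 − 32.43 − x)×3225
The z_c×3225 term appears on both sides and cancels. Collect the known terms of each column as K = Σ(ρt)_known − 3225 × (depth of known layers): K_A = 103795.23 − 3225×37.73 = −17884.02; K_B = 93884.85 − 3225×(0.5831 + 32.43) = −12582.3975.
Balance: K_A = K_B − x×(3225 − 926.9), so x = (K_B − K_A)/(3225 − 926.9) = 5301.62/2298.1 = 2.31 km.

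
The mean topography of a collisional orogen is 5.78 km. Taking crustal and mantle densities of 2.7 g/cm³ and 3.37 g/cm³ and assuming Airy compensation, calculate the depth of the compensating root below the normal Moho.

By Archimedes' principle applied to the lithosphere: the weight of the topography is balanced by the buoyancy of the root, ρ_c h = (ρ_m − ρ_c) r.
r = h · ρ_c / (ρ_m − ρ_c) = 5.78 km × 2.7 / (3.37 − 2.7) = 23.3 km.

23.3 km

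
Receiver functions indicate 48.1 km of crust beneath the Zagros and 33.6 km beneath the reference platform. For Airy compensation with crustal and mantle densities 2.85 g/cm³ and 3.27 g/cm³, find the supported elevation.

Excess crust Δ = 48.1 km − 33.6 km = 14.5 km, split between elevation h and root r with h + r = Δ.
Airy balance ρ_c h = (ρ_m − ρ_c) r gives r = h ρ_c/(ρ_m − ρ_c), so h (1 + ρ_c/(ρ_m − ρ_c)) = Δ, i.e. h = Δ (ρ_m − ρ_c)/ρ_m.
h = 14.5 km × 0.42/3.27 = 1.86 km.

1.86 km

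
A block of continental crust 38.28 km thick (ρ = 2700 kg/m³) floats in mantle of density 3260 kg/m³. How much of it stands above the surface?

6.58 km

Floating equilibrium: submerged depth d = t ρ_obj/ρ_fluid = 38.28 km × 2700/3260 = 31.7 km.
Freeboard = t − d = 38.28 km − 31.7 km = 6.58 km.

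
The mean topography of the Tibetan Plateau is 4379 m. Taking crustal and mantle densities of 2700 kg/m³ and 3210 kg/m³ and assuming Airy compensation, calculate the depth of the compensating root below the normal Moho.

23200 m

By Archimedes' principle applied to the lithosphere: the weight of the topography is balanced by the buoyancy of the root, ρ_c h = (ρ_m − ρ_c) r.
r = h · ρ_c / (ρ_m − ρ_c) = 4379 m × 2700 / (3210 − 2700) = 23200 m.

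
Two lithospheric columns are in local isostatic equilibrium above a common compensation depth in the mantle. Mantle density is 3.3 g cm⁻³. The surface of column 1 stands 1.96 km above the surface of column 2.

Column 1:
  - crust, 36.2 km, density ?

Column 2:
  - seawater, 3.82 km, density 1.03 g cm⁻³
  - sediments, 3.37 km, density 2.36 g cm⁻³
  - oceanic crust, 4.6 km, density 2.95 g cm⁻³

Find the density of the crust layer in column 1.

2.75 g cm⁻³

Take the compensation level at the base of the deeper column (depth z_c below the surface of column 1) and equate Σ ρ_i t_i down to z_c; mantle fills any gap and the z_c terms cancel.
Column 1: 36.2×ρ + (z_c − 36.2)×3.3
Column 2: 1.96×0 + 3.82×1.03 + 3.37×2.36 + 4.6×2.95 + (z_c − 1.96 − 11.79)×3.3
The z_c×3.3 term appears on both sides and cancels. Collect the known terms of each column as K = Σ(ρt)_known − 3.3 × (depth of known layers): K_1 = 0 − 3.3×36.2 = −119.46; K_2 = 25.4578 − 3.3×(1.96 + 11.79) = −19.9172.
Balance: K_1 + 36.2×ρ = K_2, so ρ = (K_2 − K_1)/36.2 = 99.5428/36.2 = 2.75 g cm⁻³.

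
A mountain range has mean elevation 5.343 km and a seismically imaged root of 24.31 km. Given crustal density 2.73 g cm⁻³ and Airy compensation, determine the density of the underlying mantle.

Airy balance: ρ_c h = (ρ_m − ρ_c) r → ρ_m = ρ_c (1 + h/r).
ρ_m = 2.73 × (1 + 5.343 km/24.31 km) = 3.33 g cm⁻³.

3.33 g cm⁻³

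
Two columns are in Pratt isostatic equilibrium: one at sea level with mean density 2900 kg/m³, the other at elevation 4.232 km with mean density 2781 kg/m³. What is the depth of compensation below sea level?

ρ_ref D = ρ (D + h) → D (ρ_ref − ρ) = ρ h.
D = ρ h/(ρ_ref − ρ) = 2781 × 4.232 km/(2900 − 2781) = 98.9 km.

98.9 km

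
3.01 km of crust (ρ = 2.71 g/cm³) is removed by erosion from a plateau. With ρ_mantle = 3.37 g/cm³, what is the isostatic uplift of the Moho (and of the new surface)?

2.42 km

Unloading: uplift u = e ρ_c/ρ_m = 3.01 km × 2.71/3.37 = 2.42 km.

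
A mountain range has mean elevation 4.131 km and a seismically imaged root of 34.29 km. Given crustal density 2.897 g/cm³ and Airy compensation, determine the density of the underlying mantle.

Airy balance: ρ_c h = (ρ_m − ρ_c) r → ρ_m = ρ_c (1 + h/r).
ρ_m = 2.897 × (1 + 4.131 km/34.29 km) = 3.25 g/cm³.

3.25 g/cm³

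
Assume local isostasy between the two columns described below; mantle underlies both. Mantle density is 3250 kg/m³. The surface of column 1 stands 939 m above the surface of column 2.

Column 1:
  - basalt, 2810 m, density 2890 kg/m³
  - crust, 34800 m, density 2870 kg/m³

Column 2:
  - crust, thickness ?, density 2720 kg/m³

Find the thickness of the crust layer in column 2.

21100 m

Take the compensation level at the base of the deeper column (depth z_c below the surface of column 1) and equate Σ ρ_i t_i down to z_c; mantle fills any gap and the z_c terms cancel.
Column 1: 2810×2890 + 34800×2870 + (z_c − 37610)×3250
Column 2: 939×0 + x×2720 + (z_c − 939 − 0 − x)×3250
The z_c×3250 term appears on both sides and cancels. Collect the known terms of each column as K = Σ(ρt)_known − 3250 × (depth of known layers): K_1 = 107996900 − 3250×37610 = −14235600; K_2 = 0 − 3250×(939 + 0) = −3051750.
Balance: K_1 = K_2 − x×(3250 − 2720), so x = (K_2 − K_1)/(3250 − 2720) = 11183800/530 = 21100 m.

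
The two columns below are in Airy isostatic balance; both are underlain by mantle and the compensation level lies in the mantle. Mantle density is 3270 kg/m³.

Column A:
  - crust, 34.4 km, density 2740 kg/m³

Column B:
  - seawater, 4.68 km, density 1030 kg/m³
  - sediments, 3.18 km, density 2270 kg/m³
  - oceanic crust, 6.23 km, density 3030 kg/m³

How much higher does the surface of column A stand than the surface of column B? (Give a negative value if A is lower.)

For any compensation level in the mantle, the mantle terms cancel and isostasy reduces to e = (Σt_A − Σt_B) − (Σ(ρt)_A − Σ(ρt)_B) / ρ_m.
Σt_A = 34.4 km; Σt_B = 14.09 km; Σ(ρt)_A = 94256; Σ(ρt)_B = 30915.9 (in km·kg/m³).
e = (34.4 − 14.09) − (94256 − 30915.9) / 3270 = 0.94 km.

0.94 km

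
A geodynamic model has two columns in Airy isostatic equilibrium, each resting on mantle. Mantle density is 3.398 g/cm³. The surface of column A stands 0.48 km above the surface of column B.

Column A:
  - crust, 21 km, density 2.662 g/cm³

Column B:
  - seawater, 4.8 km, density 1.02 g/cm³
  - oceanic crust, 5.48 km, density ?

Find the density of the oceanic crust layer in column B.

Take the compensation level at the base of the deeper column (depth z_c below the surface of column A) and equate Σ ρ_i t_i down to z_c; mantle fills any gap and the z_c terms cancel.
Column A: 21×2.662 + (z_c − 21)×3.398
Column B: 0.48×0 + 4.8×1.02 + 5.48×ρ + (z_c − 0.48 − 10.28)×3.398
The z_c×3.398 term appears on both sides and cancels. Collect the known terms of each column as K = Σ(ρt)_known − 3.398 × (depth of known layers): K_A = 55.902 − 3.398×21 = −15.456; K_B = 4.896 − 3.398×(0.48 + 10.28) = −31.66648.
Balance: K_A = K_B + 5.48×ρ, so ρ = (K_A − K_B)/5.48 = 16.2105/5.48 = 2.96 g/cm³.

2.96 g/cm³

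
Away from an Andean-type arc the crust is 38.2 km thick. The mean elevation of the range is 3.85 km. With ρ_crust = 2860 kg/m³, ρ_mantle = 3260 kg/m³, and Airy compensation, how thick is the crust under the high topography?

69.6 km

Root depth r = h ρ_c / (ρ_m − ρ_c) = 3.85 km × 2860 / 400 = 27.53 km.
Total thickness = T + h + r = 38.2 km + 3.85 km + 27.53 km = 69.6 km.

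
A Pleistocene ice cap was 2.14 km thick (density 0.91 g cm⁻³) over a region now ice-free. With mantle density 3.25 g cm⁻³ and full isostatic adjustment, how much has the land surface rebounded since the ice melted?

Removing the load lets mantle flow back in; uplift u satisfies ρ_ice t = ρ_m u.
u = t ρ_ice/ρ_m = 2.14 km × 0.91/3.25 = 0.599 km.

0.599 km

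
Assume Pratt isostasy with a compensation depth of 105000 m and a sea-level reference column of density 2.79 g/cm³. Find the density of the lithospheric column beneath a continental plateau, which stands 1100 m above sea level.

2.76 g/cm³

Pratt balance: ρ_ref D = ρ (D + h).
ρ = ρ_ref D/(D + h) = 2.79 × 105000 m/(105000 m + 1100 m) = 2.76 g/cm³.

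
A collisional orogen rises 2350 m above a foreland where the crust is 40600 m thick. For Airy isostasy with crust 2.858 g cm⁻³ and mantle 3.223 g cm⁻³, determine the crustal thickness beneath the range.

Root depth r = h ρ_c / (ρ_m − ρ_c) = 2350 m × 2.858 / 0.365 = 18400 m.
Total thickness = T + h + r = 40600 m + 2350 m + 18400 m = 61400 m.

61400 m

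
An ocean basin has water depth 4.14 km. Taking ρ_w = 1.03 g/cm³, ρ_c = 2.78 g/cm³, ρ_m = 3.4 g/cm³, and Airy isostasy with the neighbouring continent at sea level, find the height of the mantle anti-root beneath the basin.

For local isostatic compensation: replacing crust with seawater at the top is compensated by replacing crust with mantle at the base: d (ρ_c − ρ_w) = a (ρ_m − ρ_c).
a = d (ρ_c − ρ_w)/(ρ_m − ρ_c) = 4.14 km × 1.75/0.62 = 11.7 km.

11.7 km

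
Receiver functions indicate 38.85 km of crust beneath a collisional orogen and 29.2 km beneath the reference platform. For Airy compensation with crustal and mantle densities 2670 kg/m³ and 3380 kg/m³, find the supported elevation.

Excess crust Δ = 38.85 km − 29.2 km = 9.65 km, split between elevation h and root r with h + r = Δ.
Airy balance ρ_c h = (ρ_m − ρ_c) r gives r = h ρ_c/(ρ_m − ρ_c), so h (1 + ρ_c/(ρ_m − ρ_c)) = Δ, i.e. h = Δ (ρ_m − ρ_c)/ρ_m.
h = 9.65 km × 710/3380 = 2.03 km.

2.03 km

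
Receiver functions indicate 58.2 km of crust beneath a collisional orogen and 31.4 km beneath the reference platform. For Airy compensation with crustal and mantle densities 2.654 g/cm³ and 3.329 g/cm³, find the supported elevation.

5.43 km

Excess crust Δ = 58.2 km − 31.4 km = 26.8 km, split between elevation h and root r with h + r = Δ.
Airy balance ρ_c h = (ρ_m − ρ_c) r gives r = h ρ_c/(ρ_m − ρ_c), so h (1 + ρ_c/(ρ_m − ρ_c)) = Δ, i.e. h = Δ (ρ_m − ρ_c)/ρ_m.
h = 26.8 km × 0.675/3.329 = 5.43 km.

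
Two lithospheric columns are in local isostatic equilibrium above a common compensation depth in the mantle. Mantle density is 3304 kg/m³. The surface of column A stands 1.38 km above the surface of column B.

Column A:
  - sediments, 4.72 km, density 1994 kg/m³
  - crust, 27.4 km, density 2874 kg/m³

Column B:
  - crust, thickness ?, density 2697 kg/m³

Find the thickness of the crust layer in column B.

22.1 km

Take the compensation level at the base of the deeper column (depth z_c below the surface of column A) and equate Σ ρ_i t_i down to z_c; mantle fills any gap and the z_c terms cancel.
Column A: 4.72×1994 + 27.4×2874 + (z_c − 32.12)×3304
Column B: 1.38×0 + x×2697 + (z_c − 1.38 − 0 − x)×3304
The z_c×3304 term appears on both sides and cancels. Collect the known terms of each column as K = Σ(ρt)_known − 3304 × (depth of known layers): K_A = 88159.28 − 3304×32.12 = −17965.2; K_B = 0 − 3304×(1.38 + 0) = −4559.52.
Balance: K_A = K_B − x×(3304 − 2697), so x = (K_B − K_A)/(3304 − 2697) = 13405.7/607 = 22.1 km.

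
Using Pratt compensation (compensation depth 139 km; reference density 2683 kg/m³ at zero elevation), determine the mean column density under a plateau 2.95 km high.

Pratt balance: ρ_ref D = ρ (D + h).
ρ = ρ_ref D/(D + h) = 2683 × 139 km/(139 km + 2.95 km) = 2630 kg/m³.

2630 kg/m³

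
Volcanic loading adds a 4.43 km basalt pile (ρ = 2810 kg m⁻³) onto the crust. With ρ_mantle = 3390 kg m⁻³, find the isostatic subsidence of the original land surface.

Subaerial loading: s = t ρ_load / ρ_m.
s = 4.43 km × 2810/3390 = 3.67 km.

3.67 km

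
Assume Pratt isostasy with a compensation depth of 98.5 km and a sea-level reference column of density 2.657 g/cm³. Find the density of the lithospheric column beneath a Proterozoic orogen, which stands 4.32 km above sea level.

2.55 g/cm³

Pratt balance: ρ_ref D = ρ (D + h).
ρ = ρ_ref D/(D + h) = 2.657 × 98.5 km/(98.5 km + 4.32 km) = 2.55 g/cm³.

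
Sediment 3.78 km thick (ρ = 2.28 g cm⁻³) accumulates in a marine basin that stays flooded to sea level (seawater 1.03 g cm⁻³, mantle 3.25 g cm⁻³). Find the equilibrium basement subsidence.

Submarine loading: the sediment displaces seawater, and the subsidence is in turn flooded, so s (ρ_m − ρ_w) = t (ρ_sed − ρ_w).
s = 3.78 km × (2.28 − 1.03) / (3.25 − 1.03) = 2.13 km.

2.13 km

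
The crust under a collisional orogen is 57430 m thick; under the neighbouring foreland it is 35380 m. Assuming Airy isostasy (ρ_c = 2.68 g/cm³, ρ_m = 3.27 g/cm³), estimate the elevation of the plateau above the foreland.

3980 m

Excess crust Δ = 57430 m − 35380 m = 22050 m, split between elevation h and root r with h + r = Δ.
Airy balance ρ_c h = (ρ_m − ρ_c) r gives r = h ρ_c/(ρ_m − ρ_c), so h (1 + ρ_c/(ρ_m − ρ_c)) = Δ, i.e. h = Δ (ρ_m − ρ_c)/ρ_m.
h = 22050 m × 0.59/3.27 = 3980 m.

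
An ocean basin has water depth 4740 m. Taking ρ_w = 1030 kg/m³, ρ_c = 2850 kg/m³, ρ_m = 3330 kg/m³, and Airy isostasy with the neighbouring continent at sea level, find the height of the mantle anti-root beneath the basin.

18000 m

Isostatic balance requires: replacing crust with seawater at the top is compensated by replacing crust with mantle at the base: d (ρ_c − ρ_w) = a (ρ_m − ρ_c).
a = d (ρ_c − ρ_w)/(ρ_m − ρ_c) = 4740 m × 1820/480 = 18000 m.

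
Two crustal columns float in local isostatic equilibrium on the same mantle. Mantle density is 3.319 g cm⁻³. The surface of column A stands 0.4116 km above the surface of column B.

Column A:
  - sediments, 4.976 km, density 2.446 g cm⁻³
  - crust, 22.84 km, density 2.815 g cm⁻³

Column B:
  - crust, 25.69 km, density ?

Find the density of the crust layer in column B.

Take the compensation level at the base of the deeper column (depth z_c below the surface of column A) and equate Σ ρ_i t_i down to z_c; mantle fills any gap and the z_c terms cancel.
Column A: 4.976×2.446 + 22.84×2.815 + (z_c − 27.816)×3.319
Column B: 0.4116×0 + 25.69×ρ + (z_c − 0.4116 − 25.69)×3.319
The z_c×3.319 term appears on both sides and cancels. Collect the known terms of each column as K = Σ(ρt)_known − 3.319 × (depth of known layers): K_A = 76.465896 − 3.319×27.816 = −15.855408; K_B = 0 − 3.319×(0.4116 + 25.69) = −86.6312104.
Balance: K_A = K_B + 25.69×ρ, so ρ = (K_A − K_B)/25.69 = 70.7758/25.69 = 2.75 g cm⁻³.

2.75 g cm⁻³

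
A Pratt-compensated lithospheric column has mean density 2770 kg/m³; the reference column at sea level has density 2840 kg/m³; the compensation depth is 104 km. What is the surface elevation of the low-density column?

ρ_ref D = ρ (D + h) → h = D (ρ_ref − ρ)/ρ.
h = 104 km × (2840 − 2770)/2770 = 2.63 km.

2.63 km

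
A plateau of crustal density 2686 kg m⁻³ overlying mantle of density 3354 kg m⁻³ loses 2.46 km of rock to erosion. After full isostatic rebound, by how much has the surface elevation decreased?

0.49 km

Rebound u = e ρ_c/ρ_m = 2.46 km × 2686/3354 = 1.97 km.
Net surface drop = e − u = 2.46 km − 1.97 km = e (ρ_m − ρ_c)/ρ_m = 0.49 km.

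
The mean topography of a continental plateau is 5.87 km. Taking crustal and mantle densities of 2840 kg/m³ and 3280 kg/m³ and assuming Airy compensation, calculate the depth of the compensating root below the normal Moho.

37.9 km

Equating mass per unit area of the two columns: the weight of the topography is balanced by the buoyancy of the root, ρ_c h = (ρ_m − ρ_c) r.
r = h · ρ_c / (ρ_m − ρ_c) = 5.87 km × 2840 / (3280 − 2840) = 37.9 km.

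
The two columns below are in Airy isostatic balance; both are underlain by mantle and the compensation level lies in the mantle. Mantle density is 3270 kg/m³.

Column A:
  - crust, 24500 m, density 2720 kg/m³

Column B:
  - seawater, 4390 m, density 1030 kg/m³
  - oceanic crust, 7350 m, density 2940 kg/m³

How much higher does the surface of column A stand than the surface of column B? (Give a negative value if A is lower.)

372 m

For any compensation level in the mantle, the mantle terms cancel and isostasy reduces to e = (Σt_A − Σt_B) − (Σ(ρt)_A − Σ(ρt)_B) / ρ_m.
Σt_A = 24500 m; Σt_B = 11740 m; Σ(ρt)_A = 66640000; Σ(ρt)_B = 26130700 (in m·kg/m³).
e = (24500 − 11740) − (66640000 − 26130700) / 3270 = 372 m.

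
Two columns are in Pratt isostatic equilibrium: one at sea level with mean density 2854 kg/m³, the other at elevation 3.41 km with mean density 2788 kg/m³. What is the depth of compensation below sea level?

144 km

ρ_ref D = ρ (D + h) → D (ρ_ref − ρ) = ρ h.
D = ρ h/(ρ_ref − ρ) = 2788 × 3.41 km/(2854 − 2788) = 144 km.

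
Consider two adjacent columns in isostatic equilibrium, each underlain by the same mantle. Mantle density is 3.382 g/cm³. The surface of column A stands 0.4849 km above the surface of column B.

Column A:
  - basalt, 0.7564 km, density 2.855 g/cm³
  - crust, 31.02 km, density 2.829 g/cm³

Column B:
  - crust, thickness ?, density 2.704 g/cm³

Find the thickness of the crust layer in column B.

23.5 km

Take the compensation level at the base of the deeper column (depth z_c below the surface of column A) and equate Σ ρ_i t_i down to z_c; mantle fills any gap and the z_c terms cancel.
Column A: 0.7564×2.855 + 31.02×2.829 + (z_c − 31.7764)×3.382
Column B: 0.4849×0 + x×2.704 + (z_c − 0.4849 − 0 − x)×3.382
The z_c×3.382 term appears on both sides and cancels. Collect the known terms of each column as K = Σ(ρt)_known − 3.382 × (depth of known layers): K_A = 89.915102 − 3.382×31.7764 = −17.5526828; K_B = 0 − 3.382×(0.4849 + 0) = −1.6399318.
Balance: K_A = K_B − x×(3.382 − 2.704), so x = (K_B − K_A)/(3.382 − 2.704) = 15.9128/0.678 = 23.5 km.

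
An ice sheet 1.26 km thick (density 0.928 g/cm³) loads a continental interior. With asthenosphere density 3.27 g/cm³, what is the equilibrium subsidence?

For local isostatic compensation: the ice load ρ_ice t is balanced by mantle displaced below, ρ_m s.
s = t ρ_ice / ρ_m = 1.26 km × 0.928/3.27 = 0.358 km.

0.358 km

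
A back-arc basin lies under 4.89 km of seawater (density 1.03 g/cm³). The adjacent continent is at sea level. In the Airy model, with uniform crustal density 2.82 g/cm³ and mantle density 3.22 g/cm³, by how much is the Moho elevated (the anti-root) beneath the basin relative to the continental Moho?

21.9 km

Balancing pressure at the compensation depth: replacing crust with seawater at the top is compensated by replacing crust with mantle at the base: d (ρ_c − ρ_w) = a (ρ_m − ρ_c).
a = d (ρ_c − ρ_w)/(ρ_m − ρ_c) = 4.89 km × 1.79/0.4 = 21.9 km.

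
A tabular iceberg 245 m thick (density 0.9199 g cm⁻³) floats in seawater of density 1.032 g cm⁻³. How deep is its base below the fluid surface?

Draft d = t ρ_obj/ρ_fluid = 245 m × 0.9199/1.032 = 218 m.

218 m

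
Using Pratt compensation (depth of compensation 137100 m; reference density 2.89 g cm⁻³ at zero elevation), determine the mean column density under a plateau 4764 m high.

Pratt balance: ρ_ref D = ρ (D + h).
ρ = ρ_ref D/(D + h) = 2.89 × 137100 m/(137100 m + 4764 m) = 2.79 g cm⁻³.

2.79 g cm⁻³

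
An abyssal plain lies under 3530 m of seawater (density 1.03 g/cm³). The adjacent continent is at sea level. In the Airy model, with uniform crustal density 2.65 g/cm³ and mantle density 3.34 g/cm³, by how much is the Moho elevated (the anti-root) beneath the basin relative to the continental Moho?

In Airy isostatic equilibrium: replacing crust with seawater at the top is compensated by replacing crust with mantle at the base: d (ρ_c − ρ_w) = a (ρ_m − ρ_c).
a = d (ρ_c − ρ_w)/(ρ_m − ρ_c) = 3530 m × 1.62/0.69 = 8290 m.

8290 m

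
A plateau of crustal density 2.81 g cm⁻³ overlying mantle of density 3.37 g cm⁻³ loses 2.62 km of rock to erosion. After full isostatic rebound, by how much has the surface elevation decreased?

Rebound u = e ρ_c/ρ_m = 2.62 km × 2.81/3.37 = 2.185 km.
Net surface drop = e − u = 2.62 km − 2.185 km = e (ρ_m − ρ_c)/ρ_m = 0.435 km.

0.435 km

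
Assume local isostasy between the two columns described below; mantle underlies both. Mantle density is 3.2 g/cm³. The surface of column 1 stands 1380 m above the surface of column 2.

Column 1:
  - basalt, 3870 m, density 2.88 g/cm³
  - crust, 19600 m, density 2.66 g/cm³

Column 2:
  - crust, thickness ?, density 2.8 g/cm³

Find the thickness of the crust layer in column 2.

18500 m

Take the compensation level at the base of the deeper column (depth z_c below the surface of column 1) and equate Σ ρ_i t_i down to z_c; mantle fills any gap and the z_c terms cancel.
Column 1: 3870×2.88 + 19600×2.66 + (z_c − 23470)×3.2
Column 2: 1380×0 + x×2.8 + (z_c − 1380 − 0 − x)×3.2
The z_c×3.2 term appears on both sides and cancels. Collect the known terms of each column as K = Σ(ρt)_known − 3.2 × (depth of known layers): K_1 = 63281.6 − 3.2×23470 = −11822.4; K_2 = 0 − 3.2×(1380 + 0) = −4416.
Balance: K_1 = K_2 − x×(3.2 − 2.8), so x = (K_2 − K_1)/(3.2 − 2.8) = 7406.4/0.4 = 18500 m.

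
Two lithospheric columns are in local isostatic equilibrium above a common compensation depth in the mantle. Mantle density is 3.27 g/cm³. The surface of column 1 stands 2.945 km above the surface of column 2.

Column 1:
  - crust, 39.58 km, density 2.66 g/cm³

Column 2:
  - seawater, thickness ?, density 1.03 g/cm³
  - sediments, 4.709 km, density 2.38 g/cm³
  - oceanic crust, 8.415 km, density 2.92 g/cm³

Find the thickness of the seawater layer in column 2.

3.29 km

Take the compensation level at the base of the deeper column (depth z_c below the surface of column 1) and equate Σ ρ_i t_i down to z_c; mantle fills any gap and the z_c terms cancel.
Column 1: 39.58×2.66 + (z_c − 39.58)×3.27
Column 2: 2.945×0 + x×1.03 + 4.709×2.38 + 8.415×2.92 + (z_c − 2.945 − 13.124 − x)×3.27
The z_c×3.27 term appears on both sides and cancels. Collect the known terms of each column as K = Σ(ρt)_known − 3.27 × (depth of known layers): K_1 = 105.2828 − 3.27×39.58 = −24.1438; K_2 = 35.77922 − 3.27×(2.945 + 13.124) = −16.76641.
Balance: K_1 = K_2 − x×(3.27 − 1.03), so x = (K_2 − K_1)/(3.27 − 1.03) = 7.37739/2.24 = 3.29 km.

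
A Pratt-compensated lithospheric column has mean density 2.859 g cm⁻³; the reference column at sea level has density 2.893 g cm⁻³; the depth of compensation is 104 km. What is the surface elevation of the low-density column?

ρ_ref D = ρ (D + h) → h = D (ρ_ref − ρ)/ρ.
h = 104 km × (2.893 − 2.859)/2.859 = 1.24 km.

1.24 km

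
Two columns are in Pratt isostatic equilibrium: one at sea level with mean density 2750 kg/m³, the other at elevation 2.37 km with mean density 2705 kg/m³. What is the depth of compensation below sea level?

ρ_ref D = ρ (D + h) → D (ρ_ref − ρ) = ρ h.
D = ρ h/(ρ_ref − ρ) = 2705 × 2.37 km/(2750 − 2705) = 142 km.

142 km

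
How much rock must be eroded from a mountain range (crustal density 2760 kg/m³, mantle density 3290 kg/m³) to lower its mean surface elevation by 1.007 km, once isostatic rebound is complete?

6.25 km

Net drop Δ = e − u = e − e ρ_c/ρ_m = e (ρ_m − ρ_c)/ρ_m.
e = Δ ρ_m/(ρ_m − ρ_c) = 1.007 km × 3290/530 = 6.25 km.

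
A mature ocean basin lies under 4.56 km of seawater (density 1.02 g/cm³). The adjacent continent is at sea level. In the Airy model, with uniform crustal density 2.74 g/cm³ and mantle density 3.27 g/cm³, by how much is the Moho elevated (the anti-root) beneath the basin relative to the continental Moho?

Isostatic balance requires: replacing crust with seawater at the top is compensated by replacing crust with mantle at the base: d (ρ_c − ρ_w) = a (ρ_m − ρ_c).
a = d (ρ_c − ρ_w)/(ρ_m − ρ_c) = 4.56 km × 1.72/0.53 = 14.8 km.

14.8 km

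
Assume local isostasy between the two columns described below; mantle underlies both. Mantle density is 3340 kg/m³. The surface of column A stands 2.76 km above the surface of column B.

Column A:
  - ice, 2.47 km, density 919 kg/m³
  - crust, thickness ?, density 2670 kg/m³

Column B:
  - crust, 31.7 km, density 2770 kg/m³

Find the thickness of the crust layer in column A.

Take the compensation level at the base of the deeper column (depth z_c below the surface of column A) and equate Σ ρ_i t_i down to z_c; mantle fills any gap and the z_c terms cancel.
Column A: 2.47×919 + x×2670 + (z_c − 2.47 − x)×3340
Column B: 2.76×0 + 31.7×2770 + (z_c − 2.76 − 31.7)×3340
The z_c×3340 term appears on both sides and cancels. Collect the known terms of each column as K = Σ(ρt)_known − 3340 × (depth of known layers): K_A = 2269.93 − 3340×2.47 = −5979.87; K_B = 87809 − 3340×(2.76 + 31.7) = −27287.4.
Balance: K_A − x×(3340 − 2670) = K_B, so x = (K_A − K_B)/(3340 − 2670) = 21307.5/670 = 31.8 km.

31.8 km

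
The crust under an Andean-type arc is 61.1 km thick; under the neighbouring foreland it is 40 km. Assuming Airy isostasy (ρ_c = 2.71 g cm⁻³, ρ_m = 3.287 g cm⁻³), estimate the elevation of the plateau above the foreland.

3.7 km

Excess crust Δ = 61.1 km − 40 km = 21.1 km, split between elevation h and root r with h + r = Δ.
Airy balance ρ_c h = (ρ_m − ρ_c) r gives r = h ρ_c/(ρ_m − ρ_c), so h (1 + ρ_c/(ρ_m − ρ_c)) = Δ, i.e. h = Δ (ρ_m − ρ_c)/ρ_m.
h = 21.1 km × 0.577/3.287 = 3.7 km.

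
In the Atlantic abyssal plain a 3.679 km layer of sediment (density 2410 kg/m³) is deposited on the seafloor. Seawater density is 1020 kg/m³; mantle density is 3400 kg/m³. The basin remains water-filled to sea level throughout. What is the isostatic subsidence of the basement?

Submarine loading: the sediment displaces seawater, and the subsidence is in turn flooded, so s (ρ_m − ρ_w) = t (ρ_sed − ρ_w).
s = 3.679 km × (2410 − 1020) / (3400 − 1020) = 2.15 km.

2.15 km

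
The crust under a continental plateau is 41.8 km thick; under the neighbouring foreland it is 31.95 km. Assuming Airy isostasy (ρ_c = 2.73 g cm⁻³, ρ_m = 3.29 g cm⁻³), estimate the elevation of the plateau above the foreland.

Excess crust Δ = 41.8 km − 31.95 km = 9.85 km, split between elevation h and root r with h + r = Δ.
Airy balance ρ_c h = (ρ_m − ρ_c) r gives r = h ρ_c/(ρ_m − ρ_c), so h (1 + ρ_c/(ρ_m − ρ_c)) = Δ, i.e. h = Δ (ρ_m − ρ_c)/ρ_m.
h = 9.85 km × 0.56/3.29 = 1.68 km.

1.68 km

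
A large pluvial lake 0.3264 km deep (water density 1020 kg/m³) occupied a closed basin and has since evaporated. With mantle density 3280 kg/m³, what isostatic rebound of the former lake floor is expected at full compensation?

0.102 km

u = d ρ_w/ρ_m = 0.3264 km × 1020/3280 = 0.102 km.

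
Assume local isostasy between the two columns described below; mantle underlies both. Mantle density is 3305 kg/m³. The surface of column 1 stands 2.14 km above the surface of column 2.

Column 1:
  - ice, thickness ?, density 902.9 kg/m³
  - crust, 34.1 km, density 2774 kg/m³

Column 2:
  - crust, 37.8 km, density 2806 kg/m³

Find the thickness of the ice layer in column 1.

3.26 km

Take the compensation level at the base of the deeper column (depth z_c below the surface of column 1) and equate Σ ρ_i t_i down to z_c; mantle fills any gap and the z_c terms cancel.
Column 1: x×902.9 + 34.1×2774 + (z_c − 34.1 − x)×3305
Column 2: 2.14×0 + 37.8×2806 + (z_c − 2.14 − 37.8)×3305
The z_c×3305 term appears on both sides and cancels. Collect the known terms of each column as K = Σ(ρt)_known − 3305 × (depth of known layers): K_1 = 94593.4 − 3305×34.1 = −18107.1; K_2 = 106066.8 − 3305×(2.14 + 37.8) = −25934.9.
Balance: K_1 − x×(3305 − 902.9) = K_2, so x = (K_1 − K_2)/(3305 − 902.9) = 7827.8/2402.1 = 3.26 km.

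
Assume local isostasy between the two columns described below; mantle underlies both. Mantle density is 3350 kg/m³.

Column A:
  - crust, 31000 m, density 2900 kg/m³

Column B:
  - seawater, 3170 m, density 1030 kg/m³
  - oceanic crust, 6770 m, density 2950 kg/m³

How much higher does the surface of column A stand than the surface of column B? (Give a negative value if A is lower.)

1160 m

For any compensation level in the mantle, the mantle terms cancel and isostasy reduces to e = (Σt_A − Σt_B) − (Σ(ρt)_A − Σ(ρt)_B) / ρ_m.
Σt_A = 31000 m; Σt_B = 9940 m; Σ(ρt)_A = 89900000; Σ(ρt)_B = 23236600 (in m·kg/m³).
e = (31000 − 9940) − (89900000 − 23236600) / 3350 = 1160 m.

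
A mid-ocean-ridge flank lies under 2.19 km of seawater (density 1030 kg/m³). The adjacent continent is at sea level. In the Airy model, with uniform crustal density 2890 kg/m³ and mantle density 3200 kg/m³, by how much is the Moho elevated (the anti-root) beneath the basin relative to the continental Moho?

Balancing pressure at the compensation depth: replacing crust with seawater at the top is compensated by replacing crust with mantle at the base: d (ρ_c − ρ_w) = a (ρ_m − ρ_c).
a = d (ρ_c − ρ_w)/(ρ_m − ρ_c) = 2.19 km × 1860/310 = 13.1 km.

13.1 km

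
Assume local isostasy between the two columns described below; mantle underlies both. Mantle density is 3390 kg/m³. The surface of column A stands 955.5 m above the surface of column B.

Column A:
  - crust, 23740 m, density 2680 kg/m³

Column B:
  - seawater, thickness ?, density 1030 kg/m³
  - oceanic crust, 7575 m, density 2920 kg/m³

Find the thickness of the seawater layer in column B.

4260 m

Take the compensation level at the base of the deeper column (depth z_c below the surface of column A) and equate Σ ρ_i t_i down to z_c; mantle fills any gap and the z_c terms cancel.
Column A: 23740×2680 + (z_c − 23740)×3390
Column B: 955.5×0 + x×1030 + 7575×2920 + (z_c − 955.5 − 7575 − x)×3390
The z_c×3390 term appears on both sides and cancels. Collect the known terms of each column as K = Σ(ρt)_known − 3390 × (depth of known layers): K_A = 63623200 − 3390×23740 = −16855400; K_B = 22119000 − 3390×(955.5 + 7575) = −6799395.
Balance: K_A = K_B − x×(3390 − 1030), so x = (K_B − K_A)/(3390 − 1030) = 10056000/2360 = 4260 m.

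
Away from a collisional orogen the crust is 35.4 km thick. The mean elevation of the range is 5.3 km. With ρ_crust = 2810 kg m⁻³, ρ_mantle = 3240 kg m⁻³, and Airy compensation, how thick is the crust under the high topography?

75.3 km

Root depth r = h ρ_c / (ρ_m − ρ_c) = 5.3 km × 2810 / 430 = 34.63 km.
Total thickness = T + h + r = 35.4 km + 5.3 km + 34.63 km = 75.3 km.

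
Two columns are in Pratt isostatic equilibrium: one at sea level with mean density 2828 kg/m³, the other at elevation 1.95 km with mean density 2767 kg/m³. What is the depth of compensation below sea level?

88.5 km

ρ_ref D = ρ (D + h) → D (ρ_ref − ρ) = ρ h.
D = ρ h/(ρ_ref − ρ) = 2767 × 1.95 km/(2828 − 2767) = 88.5 km.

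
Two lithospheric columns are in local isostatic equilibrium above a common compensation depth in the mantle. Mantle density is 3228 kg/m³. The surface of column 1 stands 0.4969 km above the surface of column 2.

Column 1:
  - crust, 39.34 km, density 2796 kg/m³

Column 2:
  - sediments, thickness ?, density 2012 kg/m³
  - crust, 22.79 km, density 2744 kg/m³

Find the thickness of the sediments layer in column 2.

3.59 km

Take the compensation level at the base of the deeper column (depth z_c below the surface of column 1) and equate Σ ρ_i t_i down to z_c; mantle fills any gap and the z_c terms cancel.
Column 1: 39.34×2796 + (z_c − 39.34)×3228
Column 2: 0.4969×0 + x×2012 + 22.79×2744 + (z_c − 0.4969 − 22.79 − x)×3228
The z_c×3228 term appears on both sides and cancels. Collect the known terms of each column as K = Σ(ρt)_known − 3228 × (depth of known layers): K_1 = 109994.64 − 3228×39.34 = −16994.88; K_2 = 62535.76 − 3228×(0.4969 + 22.79) = −12634.3532.
Balance: K_1 = K_2 − x×(3228 − 2012), so x = (K_2 − K_1)/(3228 − 2012) = 4360.53/1216 = 3.59 km.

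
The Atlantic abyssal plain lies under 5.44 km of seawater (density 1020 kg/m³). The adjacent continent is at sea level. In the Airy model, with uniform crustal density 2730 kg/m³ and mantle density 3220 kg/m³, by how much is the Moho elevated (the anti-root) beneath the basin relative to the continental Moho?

19 km

For local isostatic compensation: replacing crust with seawater at the top is compensated by replacing crust with mantle at the base: d (ρ_c − ρ_w) = a (ρ_m − ρ_c).
a = d (ρ_c − ρ_w)/(ρ_m − ρ_c) = 5.44 km × 1710/490 = 19 km.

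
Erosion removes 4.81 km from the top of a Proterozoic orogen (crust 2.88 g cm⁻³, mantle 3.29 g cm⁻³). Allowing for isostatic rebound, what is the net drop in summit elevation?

Rebound u = e ρ_c/ρ_m = 4.81 km × 2.88/3.29 = 4.211 km.
Net surface drop = e − u = 4.81 km − 4.211 km = e (ρ_m − ρ_c)/ρ_m = 0.599 km.

0.599 km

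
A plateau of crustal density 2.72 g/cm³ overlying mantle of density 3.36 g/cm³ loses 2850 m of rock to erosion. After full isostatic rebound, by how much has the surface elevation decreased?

543 m

Rebound u = e ρ_c/ρ_m = 2850 m × 2.72/3.36 = 2307 m.
Net surface drop = e − u = 2850 m − 2307 m = e (ρ_m − ρ_c)/ρ_m = 543 m.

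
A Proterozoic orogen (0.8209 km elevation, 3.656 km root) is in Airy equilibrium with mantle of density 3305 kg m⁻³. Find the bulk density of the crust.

ρ_c h = (ρ_m − ρ_c) r → ρ_c (h + r) = ρ_m r → ρ_c = ρ_m r / (h + r).
ρ_c = 3305 × 3.656 km / (0.8209 km + 3.656 km) = 2700 kg m⁻³.

2700 kg m⁻³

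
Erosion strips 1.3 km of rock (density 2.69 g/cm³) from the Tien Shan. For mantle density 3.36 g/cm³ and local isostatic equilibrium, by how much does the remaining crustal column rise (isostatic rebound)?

Unloading: uplift u = e ρ_c/ρ_m = 1.3 km × 2.69/3.36 = 1.04 km.

1.04 km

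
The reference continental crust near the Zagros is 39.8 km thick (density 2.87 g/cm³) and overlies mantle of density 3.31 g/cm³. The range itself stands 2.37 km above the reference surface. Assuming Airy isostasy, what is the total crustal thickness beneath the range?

Root depth r = h ρ_c / (ρ_m − ρ_c) = 2.37 km × 2.87 / 0.44 = 15.46 km.
Total thickness = T + h + r = 39.8 km + 2.37 km + 15.46 km = 57.6 km.

57.6 km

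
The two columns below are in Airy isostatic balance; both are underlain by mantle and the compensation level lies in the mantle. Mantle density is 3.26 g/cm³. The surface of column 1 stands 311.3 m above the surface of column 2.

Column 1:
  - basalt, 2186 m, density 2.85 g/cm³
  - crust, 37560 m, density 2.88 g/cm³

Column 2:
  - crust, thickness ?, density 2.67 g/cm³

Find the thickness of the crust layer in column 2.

24000 m

Take the compensation level at the base of the deeper column (depth z_c below the surface of column 1) and equate Σ ρ_i t_i down to z_c; mantle fills any gap and the z_c terms cancel.
Column 1: 2186×2.85 + 37560×2.88 + (z_c − 39746)×3.26
Column 2: 311.3×0 + x×2.67 + (z_c − 311.3 − 0 − x)×3.26
The z_c×3.26 term appears on both sides and cancels. Collect the known terms of each column as K = Σ(ρt)_known − 3.26 × (depth of known layers): K_1 = 114402.9 − 3.26×39746 = −15169.06; K_2 = 0 − 3.26×(311.3 + 0) = −1014.838.
Balance: K_1 = K_2 − x×(3.26 − 2.67), so x = (K_2 − K_1)/(3.26 − 2.67) = 14154.2/0.59 = 24000 m.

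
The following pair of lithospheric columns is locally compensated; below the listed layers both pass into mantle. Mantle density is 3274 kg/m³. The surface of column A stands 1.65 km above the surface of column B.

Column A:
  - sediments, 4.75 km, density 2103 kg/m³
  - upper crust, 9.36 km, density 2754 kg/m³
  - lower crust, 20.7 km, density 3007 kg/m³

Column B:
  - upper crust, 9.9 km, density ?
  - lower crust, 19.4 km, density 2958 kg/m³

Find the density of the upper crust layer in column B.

Take the compensation level at the base of the deeper column (depth z_c below the surface of column A) and equate Σ ρ_i t_i down to z_c; mantle fills any gap and the z_c terms cancel.
Column A: 4.75×2103 + 9.36×2754 + 20.7×3007 + (z_c − 34.81)×3274
Column B: 1.65×0 + 9.9×ρ + 19.4×2958 + (z_c − 1.65 − 29.3)×3274
The z_c×3274 term appears on both sides and cancels. Collect the known terms of each column as K = Σ(ρt)_known − 3274 × (depth of known layers): K_A = 98011.59 − 3274×34.81 = −15956.35; K_B = 57385.2 − 3274×(1.65 + 29.3) = −43945.1.
Balance: K_A = K_B + 9.9×ρ, so ρ = (K_A − K_B)/9.9 = 27988.8/9.9 = 2830 kg/m³.

2830 kg/m³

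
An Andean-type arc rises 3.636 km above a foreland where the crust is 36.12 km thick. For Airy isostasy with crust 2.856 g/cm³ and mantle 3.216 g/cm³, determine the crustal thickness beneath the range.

Root depth r = h ρ_c / (ρ_m − ρ_c) = 3.636 km × 2.856 / 0.36 = 28.85 km.
Total thickness = T + h + r = 36.12 km + 3.636 km + 28.85 km = 68.6 km.

68.6 km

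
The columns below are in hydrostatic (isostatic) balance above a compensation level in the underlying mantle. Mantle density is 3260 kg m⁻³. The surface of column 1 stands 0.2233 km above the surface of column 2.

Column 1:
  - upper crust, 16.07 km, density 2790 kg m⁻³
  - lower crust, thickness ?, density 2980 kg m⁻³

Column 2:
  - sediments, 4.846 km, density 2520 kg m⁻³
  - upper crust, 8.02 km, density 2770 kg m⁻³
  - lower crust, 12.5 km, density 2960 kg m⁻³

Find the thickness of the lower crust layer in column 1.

15.9 km

Take the compensation level at the base of the deeper column (depth z_c below the surface of column 1) and equate Σ ρ_i t_i down to z_c; mantle fills any gap and the z_c terms cancel.
Column 1: 16.07×2790 + x×2980 + (z_c − 16.07 − x)×3260
Column 2: 0.2233×0 + 4.846×2520 + 8.02×2770 + 12.5×2960 + (z_c − 0.2233 − 25.366)×3260
The z_c×3260 term appears on both sides and cancels. Collect the known terms of each column as K = Σ(ρt)_known − 3260 × (depth of known layers): K_1 = 44835.3 − 3260×16.07 = −7552.9; K_2 = 71427.32 − 3260×(0.2233 + 25.366) = −11993.798.
Balance: K_1 − x×(3260 − 2980) = K_2, so x = (K_1 − K_2)/(3260 − 2980) = 4440.9/280 = 15.9 km.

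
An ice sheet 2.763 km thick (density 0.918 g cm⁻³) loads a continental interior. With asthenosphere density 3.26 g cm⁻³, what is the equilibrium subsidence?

0.778 km

Balancing pressure at the compensation depth: the ice load ρ_ice t is balanced by mantle displaced below, ρ_m s.
s = t ρ_ice / ρ_m = 2.763 km × 0.918/3.26 = 0.778 km.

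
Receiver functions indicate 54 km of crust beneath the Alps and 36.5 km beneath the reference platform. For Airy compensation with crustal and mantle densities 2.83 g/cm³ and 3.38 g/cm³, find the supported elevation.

Excess crust Δ = 54 km − 36.5 km = 17.5 km, split between elevation h and root r with h + r = Δ.
Airy balance ρ_c h = (ρ_m − ρ_c) r gives r = h ρ_c/(ρ_m − ρ_c), so h (1 + ρ_c/(ρ_m − ρ_c)) = Δ, i.e. h = Δ (ρ_m − ρ_c)/ρ_m.
h = 17.5 km × 0.55/3.38 = 2.85 km.

2.85 km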